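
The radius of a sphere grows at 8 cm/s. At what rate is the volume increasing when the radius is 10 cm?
3200π cm³/s

V = (4/3)πr³
dV/dt = dV/dr · dr/dt = 4πr² · 8
At r = 10: dV/dt = 3200π cm³/s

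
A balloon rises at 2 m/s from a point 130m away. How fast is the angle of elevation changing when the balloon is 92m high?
0.010251 rad/s

tan(θ) = y/130
sec²(θ) · dθ/dt = (1/130) · dy/dt
dθ/dt = cos²(θ)/130 · 2 = 130/(130² + 92²) · 2
dθ/dt = 0.010251 rad/s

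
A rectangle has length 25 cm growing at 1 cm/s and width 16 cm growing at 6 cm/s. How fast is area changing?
166 cm²/s

A = lw
dA/dt = w·dl/dt + l·dw/dt = 16·1 + 25·6 = 166 cm²/s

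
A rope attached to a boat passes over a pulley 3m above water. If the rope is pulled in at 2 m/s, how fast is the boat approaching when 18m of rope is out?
12√35/35 ≈ 2.028 m/s

rope² = x² + 3²
x = √(18² - 3²) = 3√35
dx/dt = (rope/x) · d(rope)/dt = (18/(3√35)) · (-2) = -12√35/35 m/s
The boat approaches at 12√35/35 ≈ 2.028 m/s.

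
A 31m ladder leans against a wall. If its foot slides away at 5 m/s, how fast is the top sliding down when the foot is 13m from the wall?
65√22/132 ≈ 2.31 m/s

x² + y² = 31²
2x·dx/dt + 2y·dy/dt = 0
dy/dt = -x/y · dx/dt = -13/(6√22) · 5 = -65√22/132 m/s
The top is descending at 65√22/132 ≈ 2.31 m/s.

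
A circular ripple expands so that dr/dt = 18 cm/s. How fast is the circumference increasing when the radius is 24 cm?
36π cm/s

C = 2πr
dC/dt = 2π · dr/dt = 2π · 18 = 36π cm/s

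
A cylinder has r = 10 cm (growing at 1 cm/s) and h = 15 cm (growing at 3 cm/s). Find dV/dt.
600π cm³/s

V = πr²h
dV/dt = 2πrh·dr/dt + πr²·dh/dt
= 2π(10)(15)(1) + π(10)²(3)
= 600π cm³/s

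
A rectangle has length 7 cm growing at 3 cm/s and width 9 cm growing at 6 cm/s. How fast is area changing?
69 cm²/s

A = lw
dA/dt = w·dl/dt + l·dw/dt = 9·3 + 7·6 = 69 cm²/s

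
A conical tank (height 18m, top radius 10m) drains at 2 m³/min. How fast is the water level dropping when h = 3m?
18/(25π) ≈ 0.2292 m/min

r/h = 10/18, so r = (5/9)h
V = (1/3)πr²h = (1/3)π((5/9)h)²h = (25/243)πh³
dV/dh = (25/81)πh²
dh/dt = (dV/dt)/(dV/dh) = -2/((25/81)π·3²) = -18/(25π) m/min
The level is dropping at 18/(25π) ≈ 0.2292 m/min.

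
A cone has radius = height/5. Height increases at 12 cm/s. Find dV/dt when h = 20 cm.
192π cm³/s

V = (1/3)π(h/5)²h = πh³/75
dV/dt = πh²/25 · 12
At h = 20: dV/dt = 192π cm³/s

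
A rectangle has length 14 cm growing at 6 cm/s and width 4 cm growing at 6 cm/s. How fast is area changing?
108 cm²/s

A = lw
dA/dt = w·dl/dt + l·dw/dt = 4·6 + 14·6 = 108 cm²/s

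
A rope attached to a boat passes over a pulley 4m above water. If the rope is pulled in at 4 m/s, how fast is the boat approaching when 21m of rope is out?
84√17/85 ≈ 4.075 m/s

rope² = x² + 4²
x = √(21² - 4²) = 5√17
dx/dt = (rope/x) · d(rope)/dt = (21/(5√17)) · (-4) = -84√17/85 m/s
The boat approaches at 84√17/85 ≈ 4.075 m/s.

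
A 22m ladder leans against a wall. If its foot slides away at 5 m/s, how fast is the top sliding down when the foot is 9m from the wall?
45√403/403 ≈ 2.242 m/s

x² + y² = 22²
2x·dx/dt + 2y·dy/dt = 0
dy/dt = -x/y · dx/dt = -9/√403 · 5 = -45√403/403 m/s
The top is descending at 45√403/403 ≈ 2.242 m/s.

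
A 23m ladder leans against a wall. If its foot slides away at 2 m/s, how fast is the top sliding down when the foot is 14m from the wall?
28√37/111 ≈ 1.534 m/s

x² + y² = 23²
2x·dx/dt + 2y·dy/dt = 0
dy/dt = -x/y · dx/dt = -14/(3√37) · 2 = -28√37/111 m/s
The top is descending at 28√37/111 ≈ 1.534 m/s.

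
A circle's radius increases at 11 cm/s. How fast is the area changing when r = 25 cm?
550π cm²/s

A = πr²
dA/dt = 2πr · dr/dt = 2π(25)(11) = 550π cm²/s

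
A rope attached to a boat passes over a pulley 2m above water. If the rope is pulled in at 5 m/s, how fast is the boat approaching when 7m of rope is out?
7√5/3 ≈ 5.217 m/s

rope² = x² + 2²
x = √(7² - 2²) = 3√5
dx/dt = (rope/x) · d(rope)/dt = (7/(3√5)) · (-5) = -7√5/3 m/s
The boat approaches at 7√5/3 ≈ 5.217 m/s.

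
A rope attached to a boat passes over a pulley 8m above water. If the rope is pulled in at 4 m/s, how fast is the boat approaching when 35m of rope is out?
140√129/387 ≈ 4.109 m/s

rope² = x² + 8²
x = √(35² - 8²) = 3√129
dx/dt = (rope/x) · d(rope)/dt = (35/(3√129)) · (-4) = -140√129/387 m/s
The boat approaches at 140√129/387 ≈ 4.109 m/s.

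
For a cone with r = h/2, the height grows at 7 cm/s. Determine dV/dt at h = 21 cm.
3087π/4 cm³/s

V = (1/3)π(h/2)²h = πh³/12
dV/dt = πh²/4 · 7
At h = 21: dV/dt = 3087π/4 cm³/s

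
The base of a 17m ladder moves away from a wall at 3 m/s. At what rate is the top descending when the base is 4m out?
4√273/91 ≈ 0.7263 m/s

x² + y² = 17²
2x·dx/dt + 2y·dy/dt = 0
dy/dt = -x/y · dx/dt = -4/√273 · 3 = -4√273/91 m/s
The top is descending at 4√273/91 ≈ 0.7263 m/s.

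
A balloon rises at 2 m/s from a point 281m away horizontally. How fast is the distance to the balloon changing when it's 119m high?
119√93122/46561 ≈ 0.7799 m/s

z² = 281² + y²
z = √(281² + 119²) = √93122
dz/dt = y/z · dy/dt = 119/√93122 · 2 = 119√93122/46561 ≈ 0.7799 m/s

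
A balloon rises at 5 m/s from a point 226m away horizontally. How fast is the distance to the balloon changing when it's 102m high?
51√15370/3074 ≈ 2.057 m/s

z² = 226² + y²
z = √(226² + 102²) = 2√15370
dz/dt = y/z · dy/dt = 102/(2√15370) · 5 = 51√15370/3074 ≈ 2.057 m/s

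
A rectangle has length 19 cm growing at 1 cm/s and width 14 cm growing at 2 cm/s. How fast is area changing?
52 cm²/s

A = lw
dA/dt = w·dl/dt + l·dw/dt = 14·1 + 19·2 = 52 cm²/s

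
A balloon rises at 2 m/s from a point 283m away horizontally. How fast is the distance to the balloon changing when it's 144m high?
288√4033/20165 ≈ 0.907 m/s

z² = 283² + y²
z = √(283² + 144²) = 5√4033
dz/dt = y/z · dy/dt = 144/(5√4033) · 2 = 288√4033/20165 ≈ 0.907 m/s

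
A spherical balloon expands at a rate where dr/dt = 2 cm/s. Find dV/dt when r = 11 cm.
968π cm³/s

V = (4/3)πr³
dV/dt = dV/dr · dr/dt = 4πr² · 2
At r = 11: dV/dt = 968π cm³/s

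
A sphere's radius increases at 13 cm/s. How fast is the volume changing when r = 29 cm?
43732π cm³/s

V = (4/3)πr³
dV/dt = dV/dr · dr/dt = 4πr² · 13
At r = 29: dV/dt = 43732π cm³/s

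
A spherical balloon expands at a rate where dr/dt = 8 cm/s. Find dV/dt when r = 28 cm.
25088π cm³/s

V = (4/3)πr³
dV/dt = dV/dr · dr/dt = 4πr² · 8
At r = 28: dV/dt = 25088π cm³/s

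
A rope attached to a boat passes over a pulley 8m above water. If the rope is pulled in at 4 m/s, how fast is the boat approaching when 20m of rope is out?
20√21/21 ≈ 4.364 m/s

rope² = x² + 8²
x = √(20² - 8²) = 4√21
dx/dt = (rope/x) · d(rope)/dt = (20/(4√21)) · (-4) = -20√21/21 m/s
The boat approaches at 20√21/21 ≈ 4.364 m/s.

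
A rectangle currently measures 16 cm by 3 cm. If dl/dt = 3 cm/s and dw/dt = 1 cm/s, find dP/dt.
8 cm/s

P = 2(l + w)
dP/dt = 2(dl/dt + dw/dt) = 2(3 + 1) = 8 cm/s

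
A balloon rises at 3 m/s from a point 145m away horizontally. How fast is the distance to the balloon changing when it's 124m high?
372√36401/36401 ≈ 1.95 m/s

z² = 145² + y²
z = √(145² + 124²) = √36401
dz/dt = y/z · dy/dt = 124/√36401 · 3 = 372√36401/36401 ≈ 1.95 m/s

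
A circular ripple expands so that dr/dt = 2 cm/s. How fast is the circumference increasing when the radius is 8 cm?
4π cm/s

C = 2πr
dC/dt = 2π · dr/dt = 2π · 2 = 4π cm/s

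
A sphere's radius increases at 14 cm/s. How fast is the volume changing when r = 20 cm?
22400π cm³/s

V = (4/3)πr³
dV/dt = dV/dr · dr/dt = 4πr² · 14
At r = 20: dV/dt = 22400π cm³/s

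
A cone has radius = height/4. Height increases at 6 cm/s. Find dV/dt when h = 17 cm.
867π/8 cm³/s

V = (1/3)π(h/4)²h = πh³/48
dV/dt = πh²/16 · 6
At h = 17: dV/dt = 867π/8 cm³/s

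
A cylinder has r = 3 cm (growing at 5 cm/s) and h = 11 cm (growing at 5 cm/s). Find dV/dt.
375π cm³/s

V = πr²h
dV/dt = 2πrh·dr/dt + πr²·dh/dt
= 2π(3)(11)(5) + π(3)²(5)
= 375π cm³/s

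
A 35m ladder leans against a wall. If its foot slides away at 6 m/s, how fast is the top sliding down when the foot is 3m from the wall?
9√19/76 ≈ 0.5162 m/s

x² + y² = 35²
2x·dx/dt + 2y·dy/dt = 0
dy/dt = -x/y · dx/dt = -3/(8√19) · 6 = -9√19/76 m/s
The top is descending at 9√19/76 ≈ 0.5162 m/s.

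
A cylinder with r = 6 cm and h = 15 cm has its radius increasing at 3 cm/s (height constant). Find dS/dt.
162π cm²/s

S = 2πrh + 2πr² (lateral + bases)
dS/dt = (2πh + 4πr)·dr/dt = (2π·15 + 4π·6)·3
= 162π cm²/s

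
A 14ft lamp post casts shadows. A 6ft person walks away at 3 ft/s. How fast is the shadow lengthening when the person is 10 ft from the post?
9/4 ft/s

By similar triangles: 14/(x+s) = 6/s
Solving: s = 6x/8
ds/dt = 6/8 · dx/dt = 3/4 · 3 = 9/4 ft/s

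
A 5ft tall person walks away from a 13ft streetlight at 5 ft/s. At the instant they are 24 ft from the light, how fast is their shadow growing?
25/8 ft/s

By similar triangles: 13/(x+s) = 5/s
Solving: s = 5x/8
ds/dt = 5/8 · dx/dt = 5/8 · 5 = 25/8 ft/s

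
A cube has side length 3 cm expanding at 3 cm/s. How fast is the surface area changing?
108 cm²/s

A = 6s²
dA/dt = 12s · ds/dt = 12·3·3 = 108 cm²/s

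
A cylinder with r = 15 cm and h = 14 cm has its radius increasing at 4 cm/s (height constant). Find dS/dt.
352π cm²/s

S = 2πrh + 2πr² (lateral + bases)
dS/dt = (2πh + 4πr)·dr/dt = (2π·14 + 4π·15)·4
= 352π cm²/s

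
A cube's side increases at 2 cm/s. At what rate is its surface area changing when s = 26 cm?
624 cm²/s

A = 6s²
dA/dt = 12s · ds/dt = 12·26·2 = 624 cm²/s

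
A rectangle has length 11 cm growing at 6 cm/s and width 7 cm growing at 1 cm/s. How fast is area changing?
53 cm²/s

A = lw
dA/dt = w·dl/dt + l·dw/dt = 7·6 + 11·1 = 53 cm²/s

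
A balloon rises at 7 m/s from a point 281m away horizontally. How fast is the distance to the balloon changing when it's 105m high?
735√89986/89986 ≈ 2.45 m/s

z² = 281² + y²
z = √(281² + 105²) = √89986
dz/dt = y/z · dy/dt = 105/√89986 · 7 = 735√89986/89986 ≈ 2.45 m/s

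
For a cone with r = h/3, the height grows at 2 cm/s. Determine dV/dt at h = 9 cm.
18π cm³/s

V = (1/3)π(h/3)²h = πh³/27
dV/dt = πh²/9 · 2
At h = 9: dV/dt = 18π cm³/s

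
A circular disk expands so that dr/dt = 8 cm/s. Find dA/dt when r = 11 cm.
176π cm²/s

A = πr²
dA/dt = 2πr · dr/dt = 2π(11)(8) = 176π cm²/s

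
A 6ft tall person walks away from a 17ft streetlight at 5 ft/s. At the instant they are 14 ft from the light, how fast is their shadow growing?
30/11 ft/s

By similar triangles: 17/(x+s) = 6/s
Solving: s = 6x/11
ds/dt = 6/11 · dx/dt = 6/11 · 5 = 30/11 ft/s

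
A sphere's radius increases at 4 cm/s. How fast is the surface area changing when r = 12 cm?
384π cm²/s

S = 4πr²
dS/dt = dS/dr · dr/dt = 8πr · 4
At r = 12: dS/dt = 384π cm²/s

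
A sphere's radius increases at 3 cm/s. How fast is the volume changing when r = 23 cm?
6348π cm³/s

V = (4/3)πr³
dV/dt = dV/dr · dr/dt = 4πr² · 3
At r = 23: dV/dt = 6348π cm³/s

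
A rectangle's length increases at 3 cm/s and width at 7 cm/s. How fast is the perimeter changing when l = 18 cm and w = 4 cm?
20 cm/s

P = 2(l + w)
dP/dt = 2(dl/dt + dw/dt) = 2(3 + 7) = 20 cm/s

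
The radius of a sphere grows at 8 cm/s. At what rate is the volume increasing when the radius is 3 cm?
288π cm³/s

V = (4/3)πr³
dV/dt = dV/dr · dr/dt = 4πr² · 8
At r = 3: dV/dt = 288π cm³/s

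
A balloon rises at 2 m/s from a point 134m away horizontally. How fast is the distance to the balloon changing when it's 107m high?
214√29405/29405 ≈ 1.248 m/s

z² = 134² + y²
z = √(134² + 107²) = √29405
dz/dt = y/z · dy/dt = 107/√29405 · 2 = 214√29405/29405 ≈ 1.248 m/s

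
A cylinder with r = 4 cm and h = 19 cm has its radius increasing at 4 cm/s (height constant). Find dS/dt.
216π cm²/s

S = 2πrh + 2πr² (lateral + bases)
dS/dt = (2πh + 4πr)·dr/dt = (2π·19 + 4π·4)·4
= 216π cm²/s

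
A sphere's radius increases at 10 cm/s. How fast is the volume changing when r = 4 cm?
640π cm³/s

V = (4/3)πr³
dV/dt = dV/dr · dr/dt = 4πr² · 10
At r = 4: dV/dt = 640π cm³/s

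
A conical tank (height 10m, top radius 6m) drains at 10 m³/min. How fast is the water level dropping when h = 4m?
125/(72π) ≈ 0.5526 m/min

r/h = 6/10, so r = (3/5)h
V = (1/3)πr²h = (1/3)π((3/5)h)²h = (3/25)πh³
dV/dh = (9/25)πh²
dh/dt = (dV/dt)/(dV/dh) = -10/((9/25)π·4²) = -125/(72π) m/min
The level is dropping at 125/(72π) ≈ 0.5526 m/min.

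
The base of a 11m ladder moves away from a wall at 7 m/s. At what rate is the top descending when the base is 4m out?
4√105/15 ≈ 2.733 m/s

x² + y² = 11²
2x·dx/dt + 2y·dy/dt = 0
dy/dt = -x/y · dx/dt = -4/√105 · 7 = -4√105/15 m/s
The top is descending at 4√105/15 ≈ 2.733 m/s.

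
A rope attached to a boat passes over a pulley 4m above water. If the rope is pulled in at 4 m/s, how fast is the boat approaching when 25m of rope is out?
100√609/609 ≈ 4.052 m/s

rope² = x² + 4²
x = √(25² - 4²) = √609
dx/dt = (rope/x) · d(rope)/dt = (25/√609) · (-4) = -100√609/609 m/s
The boat approaches at 100√609/609 ≈ 4.052 m/s.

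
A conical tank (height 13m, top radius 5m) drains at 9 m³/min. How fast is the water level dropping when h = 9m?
169/(225π) ≈ 0.2391 m/min

r/h = 5/13, so r = (5/13)h
V = (1/3)πr²h = (1/3)π((5/13)h)²h = (25/507)πh³
dV/dh = (25/169)πh²
dh/dt = (dV/dt)/(dV/dh) = -9/((25/169)π·9²) = -169/(225π) m/min
The level is dropping at 169/(225π) ≈ 0.2391 m/min.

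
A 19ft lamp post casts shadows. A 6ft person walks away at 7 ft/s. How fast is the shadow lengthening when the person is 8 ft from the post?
42/13 ft/s

By similar triangles: 19/(x+s) = 6/s
Solving: s = 6x/13
ds/dt = 6/13 · dx/dt = 6/13 · 7 = 42/13 ft/s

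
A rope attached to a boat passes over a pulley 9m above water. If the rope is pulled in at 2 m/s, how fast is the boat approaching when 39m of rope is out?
13√10/20 ≈ 2.055 m/s

rope² = x² + 9²
x = √(39² - 9²) = 12√10
dx/dt = (rope/x) · d(rope)/dt = (39/(12√10)) · (-2) = -13√10/20 m/s
The boat approaches at 13√10/20 ≈ 2.055 m/s.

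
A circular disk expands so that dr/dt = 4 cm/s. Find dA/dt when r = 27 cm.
216π cm²/s

A = πr²
dA/dt = 2πr · dr/dt = 2π(27)(4) = 216π cm²/s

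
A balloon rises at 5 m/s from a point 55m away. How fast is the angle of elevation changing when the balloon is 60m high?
0.041509 rad/s

tan(θ) = y/55
sec²(θ) · dθ/dt = (1/55) · dy/dt
dθ/dt = cos²(θ)/55 · 5 = 55/(55² + 60²) · 5
dθ/dt = 0.041509 rad/s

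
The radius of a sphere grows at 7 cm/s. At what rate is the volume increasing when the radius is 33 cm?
30492π cm³/s

V = (4/3)πr³
dV/dt = dV/dr · dr/dt = 4πr² · 7
At r = 33: dV/dt = 30492π cm³/s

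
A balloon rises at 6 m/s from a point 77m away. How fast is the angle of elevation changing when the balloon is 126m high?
0.021188 rad/s

tan(θ) = y/77
sec²(θ) · dθ/dt = (1/77) · dy/dt
dθ/dt = cos²(θ)/77 · 6 = 77/(77² + 126²) · 6
dθ/dt = 0.021188 rad/s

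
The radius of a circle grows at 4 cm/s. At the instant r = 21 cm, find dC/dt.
8π cm/s

C = 2πr
dC/dt = 2π · dr/dt = 2π · 4 = 8π cm/s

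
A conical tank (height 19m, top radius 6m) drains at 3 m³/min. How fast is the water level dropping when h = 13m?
361/(2028π) ≈ 0.05666 m/min

r/h = 6/19, so r = (6/19)h
V = (1/3)πr²h = (1/3)π((6/19)h)²h = (12/361)πh³
dV/dh = (36/361)πh²
dh/dt = (dV/dt)/(dV/dh) = -3/((36/361)π·13²) = -361/(2028π) m/min
The level is dropping at 361/(2028π) ≈ 0.05666 m/min.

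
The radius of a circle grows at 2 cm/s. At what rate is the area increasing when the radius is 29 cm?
116π cm²/s

A = πr²
dA/dt = 2πr · dr/dt = 2π(29)(2) = 116π cm²/s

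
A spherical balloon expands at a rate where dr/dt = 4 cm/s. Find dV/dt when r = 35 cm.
19600π cm³/s

V = (4/3)πr³
dV/dt = dV/dr · dr/dt = 4πr² · 4
At r = 35: dV/dt = 19600π cm³/s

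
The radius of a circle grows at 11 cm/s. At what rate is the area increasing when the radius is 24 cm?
528π cm²/s

A = πr²
dA/dt = 2πr · dr/dt = 2π(24)(11) = 528π cm²/s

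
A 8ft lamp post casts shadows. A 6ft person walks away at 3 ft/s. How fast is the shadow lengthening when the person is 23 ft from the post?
9 ft/s

By similar triangles: 8/(x+s) = 6/s
Solving: s = 6x/2
ds/dt = 6/2 · dx/dt = 3 · 3 = 9 ft/s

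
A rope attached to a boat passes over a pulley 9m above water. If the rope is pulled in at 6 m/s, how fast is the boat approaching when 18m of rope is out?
4√3 ≈ 6.928 m/s

rope² = x² + 9²
x = √(18² - 9²) = 9√3
dx/dt = (rope/x) · d(rope)/dt = (18/(9√3)) · (-6) = -4√3 m/s
The boat approaches at 4√3 ≈ 6.928 m/s.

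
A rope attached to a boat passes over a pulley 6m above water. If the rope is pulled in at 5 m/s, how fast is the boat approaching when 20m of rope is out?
50√91/91 ≈ 5.241 m/s

rope² = x² + 6²
x = √(20² - 6²) = 2√91
dx/dt = (rope/x) · d(rope)/dt = (20/(2√91)) · (-5) = -50√91/91 m/s
The boat approaches at 50√91/91 ≈ 5.241 m/s.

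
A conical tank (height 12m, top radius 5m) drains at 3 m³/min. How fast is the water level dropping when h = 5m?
432/(625π) ≈ 0.22 m/min

r/h = 5/12, so r = (5/12)h
V = (1/3)πr²h = (1/3)π((5/12)h)²h = (25/432)πh³
dV/dh = (25/144)πh²
dh/dt = (dV/dt)/(dV/dh) = -3/((25/144)π·5²) = -432/(625π) m/min
The level is dropping at 432/(625π) ≈ 0.22 m/min.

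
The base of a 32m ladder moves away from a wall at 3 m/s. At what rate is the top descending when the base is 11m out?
11√903/301 ≈ 1.098 m/s

x² + y² = 32²
2x·dx/dt + 2y·dy/dt = 0
dy/dt = -x/y · dx/dt = -11/√903 · 3 = -11√903/301 m/s
The top is descending at 11√903/301 ≈ 1.098 m/s.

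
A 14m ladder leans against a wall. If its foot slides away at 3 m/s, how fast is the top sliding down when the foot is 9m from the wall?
27√115/115 ≈ 2.518 m/s

x² + y² = 14²
2x·dx/dt + 2y·dy/dt = 0
dy/dt = -x/y · dx/dt = -9/√115 · 3 = -27√115/115 m/s
The top is descending at 27√115/115 ≈ 2.518 m/s.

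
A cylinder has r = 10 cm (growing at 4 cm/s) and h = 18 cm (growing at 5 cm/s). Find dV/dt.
1940π cm³/s

V = πr²h
dV/dt = 2πrh·dr/dt + πr²·dh/dt
= 2π(10)(18)(4) + π(10)²(5)
= 1940π cm³/s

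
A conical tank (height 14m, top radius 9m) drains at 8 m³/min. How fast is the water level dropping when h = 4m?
98/(81π) ≈ 0.3851 m/min

r/h = 9/14, so r = (9/14)h
V = (1/3)πr²h = (1/3)π((9/14)h)²h = (27/196)πh³
dV/dh = (81/196)πh²
dh/dt = (dV/dt)/(dV/dh) = -8/((81/196)π·4²) = -98/(81π) m/min
The level is dropping at 98/(81π) ≈ 0.3851 m/min.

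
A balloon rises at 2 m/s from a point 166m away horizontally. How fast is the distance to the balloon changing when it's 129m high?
258√44197/44197 ≈ 1.227 m/s

z² = 166² + y²
z = √(166² + 129²) = √44197
dz/dt = y/z · dy/dt = 129/√44197 · 2 = 258√44197/44197 ≈ 1.227 m/s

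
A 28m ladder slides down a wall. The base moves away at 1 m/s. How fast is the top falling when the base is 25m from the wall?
25√159/159 ≈ 1.983 m/s

x² + y² = 28²
2x·dx/dt + 2y·dy/dt = 0
dy/dt = -x/y · dx/dt = -25/√159 · 1 = -25√159/159 m/s
The top is descending at 25√159/159 ≈ 1.983 m/s.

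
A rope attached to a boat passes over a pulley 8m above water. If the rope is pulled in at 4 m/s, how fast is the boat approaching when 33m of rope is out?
132√41/205 ≈ 4.123 m/s

rope² = x² + 8²
x = √(33² - 8²) = 5√41
dx/dt = (rope/x) · d(rope)/dt = (33/(5√41)) · (-4) = -132√41/205 m/s
The boat approaches at 132√41/205 ≈ 4.123 m/s.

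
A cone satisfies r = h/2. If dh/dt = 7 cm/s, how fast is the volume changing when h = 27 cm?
5103π/4 cm³/s

V = (1/3)π(h/2)²h = πh³/12
dV/dt = πh²/4 · 7
At h = 27: dV/dt = 5103π/4 cm³/s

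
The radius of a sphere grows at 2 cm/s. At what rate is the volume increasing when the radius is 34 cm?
9248π cm³/s

V = (4/3)πr³
dV/dt = dV/dr · dr/dt = 4πr² · 2
At r = 34: dV/dt = 9248π cm³/s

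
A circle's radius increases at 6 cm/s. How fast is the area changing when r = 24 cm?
288π cm²/s

A = πr²
dA/dt = 2πr · dr/dt = 2π(24)(6) = 288π cm²/s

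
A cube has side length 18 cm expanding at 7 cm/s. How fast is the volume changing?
6804 cm³/s

V = s³
dV/dt = 3s² · ds/dt = 3·18²·7 = 6804 cm³/s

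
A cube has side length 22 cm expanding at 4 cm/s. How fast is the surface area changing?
1056 cm²/s

A = 6s²
dA/dt = 12s · ds/dt = 12·22·4 = 1056 cm²/s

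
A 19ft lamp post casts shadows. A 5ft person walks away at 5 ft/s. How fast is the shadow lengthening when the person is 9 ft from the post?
25/14 ft/s

By similar triangles: 19/(x+s) = 5/s
Solving: s = 5x/14
ds/dt = 5/14 · dx/dt = 5/14 · 5 = 25/14 ft/s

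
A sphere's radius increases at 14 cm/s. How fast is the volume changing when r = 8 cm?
3584π cm³/s

V = (4/3)πr³
dV/dt = dV/dr · dr/dt = 4πr² · 14
At r = 8: dV/dt = 3584π cm³/s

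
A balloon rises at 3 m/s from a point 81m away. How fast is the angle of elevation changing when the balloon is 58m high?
0.024484 rad/s

tan(θ) = y/81
sec²(θ) · dθ/dt = (1/81) · dy/dt
dθ/dt = cos²(θ)/81 · 3 = 81/(81² + 58²) · 3
dθ/dt = 0.024484 rad/s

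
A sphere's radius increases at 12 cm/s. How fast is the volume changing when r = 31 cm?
46128π cm³/s

V = (4/3)πr³
dV/dt = dV/dr · dr/dt = 4πr² · 12
At r = 31: dV/dt = 46128π cm³/s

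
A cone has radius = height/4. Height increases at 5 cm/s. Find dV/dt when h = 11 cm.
605π/16 cm³/s

V = (1/3)π(h/4)²h = πh³/48
dV/dt = πh²/16 · 5
At h = 11: dV/dt = 605π/16 cm³/s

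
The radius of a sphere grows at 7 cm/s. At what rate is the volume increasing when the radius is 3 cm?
252π cm³/s

V = (4/3)πr³
dV/dt = dV/dr · dr/dt = 4πr² · 7
At r = 3: dV/dt = 252π cm³/s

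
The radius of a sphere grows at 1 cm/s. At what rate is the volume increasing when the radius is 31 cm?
3844π cm³/s

V = (4/3)πr³
dV/dt = dV/dr · dr/dt = 4πr² · 1
At r = 31: dV/dt = 3844π cm³/s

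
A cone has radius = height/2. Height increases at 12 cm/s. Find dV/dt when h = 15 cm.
675π cm³/s

V = (1/3)π(h/2)²h = πh³/12
dV/dt = πh²/4 · 12
At h = 15: dV/dt = 675π cm³/s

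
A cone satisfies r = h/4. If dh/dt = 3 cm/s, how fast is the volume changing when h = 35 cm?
3675π/16 cm³/s

V = (1/3)π(h/4)²h = πh³/48
dV/dt = πh²/16 · 3
At h = 35: dV/dt = 3675π/16 cm³/s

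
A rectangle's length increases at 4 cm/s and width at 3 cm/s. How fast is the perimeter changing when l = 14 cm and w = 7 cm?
14 cm/s

P = 2(l + w)
dP/dt = 2(dl/dt + dw/dt) = 2(4 + 3) = 14 cm/s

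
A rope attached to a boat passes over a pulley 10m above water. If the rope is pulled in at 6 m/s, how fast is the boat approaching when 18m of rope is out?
27√14/14 ≈ 7.216 m/s

rope² = x² + 10²
x = √(18² - 10²) = 4√14
dx/dt = (rope/x) · d(rope)/dt = (18/(4√14)) · (-6) = -27√14/14 m/s
The boat approaches at 27√14/14 ≈ 7.216 m/s.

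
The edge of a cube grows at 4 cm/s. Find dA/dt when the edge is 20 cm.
960 cm²/s

A = 6s²
dA/dt = 12s · ds/dt = 12·20·4 = 960 cm²/s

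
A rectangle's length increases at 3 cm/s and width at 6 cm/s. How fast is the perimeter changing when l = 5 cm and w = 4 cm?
18 cm/s

P = 2(l + w)
dP/dt = 2(dl/dt + dw/dt) = 2(3 + 6) = 18 cm/s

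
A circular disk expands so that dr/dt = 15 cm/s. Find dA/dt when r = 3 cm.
90π cm²/s

A = πr²
dA/dt = 2πr · dr/dt = 2π(3)(15) = 90π cm²/s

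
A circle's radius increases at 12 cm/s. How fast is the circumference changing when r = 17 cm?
24π cm/s

C = 2πr
dC/dt = 2π · dr/dt = 2π · 12 = 24π cm/s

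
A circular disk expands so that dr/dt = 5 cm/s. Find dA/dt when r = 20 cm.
200π cm²/s

A = πr²
dA/dt = 2πr · dr/dt = 2π(20)(5) = 200π cm²/s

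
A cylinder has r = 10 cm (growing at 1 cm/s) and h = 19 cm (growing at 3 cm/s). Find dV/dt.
680π cm³/s

V = πr²h
dV/dt = 2πrh·dr/dt + πr²·dh/dt
= 2π(10)(19)(1) + π(10)²(3)
= 680π cm³/s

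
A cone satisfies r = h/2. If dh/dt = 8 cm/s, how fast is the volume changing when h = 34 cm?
2312π cm³/s

V = (1/3)π(h/2)²h = πh³/12
dV/dt = πh²/4 · 8
At h = 34: dV/dt = 2312π cm³/s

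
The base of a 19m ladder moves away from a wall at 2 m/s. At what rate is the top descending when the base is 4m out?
8√345/345 ≈ 0.4307 m/s

x² + y² = 19²
2x·dx/dt + 2y·dy/dt = 0
dy/dt = -x/y · dx/dt = -4/√345 · 2 = -8√345/345 m/s
The top is descending at 8√345/345 ≈ 0.4307 m/s.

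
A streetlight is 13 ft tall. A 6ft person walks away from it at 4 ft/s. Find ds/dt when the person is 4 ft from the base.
24/7 ft/s

By similar triangles: 13/(x+s) = 6/s
Solving: s = 6x/7
ds/dt = 6/7 · dx/dt = 6/7 · 4 = 24/7 ft/s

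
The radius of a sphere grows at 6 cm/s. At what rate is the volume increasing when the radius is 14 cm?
4704π cm³/s

V = (4/3)πr³
dV/dt = dV/dr · dr/dt = 4πr² · 6
At r = 14: dV/dt = 4704π cm³/s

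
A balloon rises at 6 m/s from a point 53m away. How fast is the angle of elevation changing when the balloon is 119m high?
0.018739 rad/s

tan(θ) = y/53
sec²(θ) · dθ/dt = (1/53) · dy/dt
dθ/dt = cos²(θ)/53 · 6 = 53/(53² + 119²) · 6
dθ/dt = 0.018739 rad/s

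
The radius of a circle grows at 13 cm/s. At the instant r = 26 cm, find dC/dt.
26π cm/s

C = 2πr
dC/dt = 2π · dr/dt = 2π · 13 = 26π cm/s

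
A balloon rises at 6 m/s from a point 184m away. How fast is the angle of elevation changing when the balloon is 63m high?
0.029187 rad/s

tan(θ) = y/184
sec²(θ) · dθ/dt = (1/184) · dy/dt
dθ/dt = cos²(θ)/184 · 6 = 184/(184² + 63²) · 6
dθ/dt = 0.029187 rad/s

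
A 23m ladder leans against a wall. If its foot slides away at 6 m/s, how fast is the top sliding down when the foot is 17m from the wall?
17√15/10 ≈ 6.584 m/s

x² + y² = 23²
2x·dx/dt + 2y·dy/dt = 0
dy/dt = -x/y · dx/dt = -17/(4√15) · 6 = -17√15/10 m/s
The top is descending at 17√15/10 ≈ 6.584 m/s.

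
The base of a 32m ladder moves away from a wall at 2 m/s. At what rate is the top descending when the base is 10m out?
10√231/231 ≈ 0.658 m/s

x² + y² = 32²
2x·dx/dt + 2y·dy/dt = 0
dy/dt = -x/y · dx/dt = -10/(2√231) · 2 = -10√231/231 m/s
The top is descending at 10√231/231 ≈ 0.658 m/s.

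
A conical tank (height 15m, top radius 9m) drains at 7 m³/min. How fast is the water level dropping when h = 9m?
175/(729π) ≈ 0.07641 m/min

r/h = 9/15, so r = (3/5)h
V = (1/3)πr²h = (1/3)π((3/5)h)²h = (3/25)πh³
dV/dh = (9/25)πh²
dh/dt = (dV/dt)/(dV/dh) = -7/((9/25)π·9²) = -175/(729π) m/min
The level is dropping at 175/(729π) ≈ 0.07641 m/min.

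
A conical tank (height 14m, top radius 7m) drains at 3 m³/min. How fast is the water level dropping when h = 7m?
12/(49π) ≈ 0.07795 m/min

r/h = 7/14, so r = (1/2)h
V = (1/3)πr²h = (1/3)π((1/2)h)²h = (1/12)πh³
dV/dh = (1/4)πh²
dh/dt = (dV/dt)/(dV/dh) = -3/((1/4)π·7²) = -12/(49π) m/min
The level is dropping at 12/(49π) ≈ 0.07795 m/min.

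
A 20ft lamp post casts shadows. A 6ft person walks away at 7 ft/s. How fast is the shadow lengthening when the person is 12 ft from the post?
3 ft/s

By similar triangles: 20/(x+s) = 6/s
Solving: s = 6x/14
ds/dt = 6/14 · dx/dt = 3/7 · 7 = 3 ft/s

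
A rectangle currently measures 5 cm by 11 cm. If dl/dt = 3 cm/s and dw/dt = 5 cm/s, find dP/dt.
16 cm/s

P = 2(l + w)
dP/dt = 2(dl/dt + dw/dt) = 2(3 + 5) = 16 cm/s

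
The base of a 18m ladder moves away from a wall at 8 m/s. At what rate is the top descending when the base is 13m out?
104√155/155 ≈ 8.353 m/s

x² + y² = 18²
2x·dx/dt + 2y·dy/dt = 0
dy/dt = -x/y · dx/dt = -13/√155 · 8 = -104√155/155 m/s
The top is descending at 104√155/155 ≈ 8.353 m/s.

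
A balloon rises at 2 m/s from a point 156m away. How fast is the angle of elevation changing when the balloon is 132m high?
0.007471 rad/s

tan(θ) = y/156
sec²(θ) · dθ/dt = (1/156) · dy/dt
dθ/dt = cos²(θ)/156 · 2 = 156/(156² + 132²) · 2
dθ/dt = 0.007471 rad/s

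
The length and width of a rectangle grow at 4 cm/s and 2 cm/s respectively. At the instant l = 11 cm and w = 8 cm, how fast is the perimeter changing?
12 cm/s

P = 2(l + w)
dP/dt = 2(dl/dt + dw/dt) = 2(4 + 2) = 12 cm/s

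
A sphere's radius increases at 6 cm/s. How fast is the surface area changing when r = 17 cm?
816π cm²/s

S = 4πr²
dS/dt = dS/dr · dr/dt = 8πr · 6
At r = 17: dS/dt = 816π cm²/s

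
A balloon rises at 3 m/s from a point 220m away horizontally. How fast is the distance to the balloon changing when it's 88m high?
6√29/29 ≈ 1.114 m/s

z² = 220² + y²
z = √(220² + 88²) = 44√29
dz/dt = y/z · dy/dt = 88/(44√29) · 3 = 6√29/29 ≈ 1.114 m/s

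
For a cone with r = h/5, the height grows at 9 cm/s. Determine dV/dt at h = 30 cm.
324π cm³/s

V = (1/3)π(h/5)²h = πh³/75
dV/dt = πh²/25 · 9
At h = 30: dV/dt = 324π cm³/s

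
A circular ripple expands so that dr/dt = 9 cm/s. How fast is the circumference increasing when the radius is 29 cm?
18π cm/s

C = 2πr
dC/dt = 2π · dr/dt = 2π · 9 = 18π cm/s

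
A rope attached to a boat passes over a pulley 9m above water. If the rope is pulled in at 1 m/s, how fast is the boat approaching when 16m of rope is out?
16√7/35 ≈ 1.209 m/s

rope² = x² + 9²
x = √(16² - 9²) = 5√7
dx/dt = (rope/x) · d(rope)/dt = (16/(5√7)) · (-1) = -16√7/35 m/s
The boat approaches at 16√7/35 ≈ 1.209 m/s.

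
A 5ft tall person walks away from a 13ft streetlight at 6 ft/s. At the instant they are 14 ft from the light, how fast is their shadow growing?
15/4 ft/s

By similar triangles: 13/(x+s) = 5/s
Solving: s = 5x/8
ds/dt = 5/8 · dx/dt = 5/8 · 6 = 15/4 ft/s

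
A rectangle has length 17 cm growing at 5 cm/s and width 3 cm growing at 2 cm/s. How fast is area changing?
49 cm²/s

A = lw
dA/dt = w·dl/dt + l·dw/dt = 3·5 + 17·2 = 49 cm²/s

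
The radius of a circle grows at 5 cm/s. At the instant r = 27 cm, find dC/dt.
10π cm/s

C = 2πr
dC/dt = 2π · dr/dt = 2π · 5 = 10π cm/s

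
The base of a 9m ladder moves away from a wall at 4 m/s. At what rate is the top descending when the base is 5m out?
5√14/7 ≈ 2.673 m/s

x² + y² = 9²
2x·dx/dt + 2y·dy/dt = 0
dy/dt = -x/y · dx/dt = -5/(2√14) · 4 = -5√14/7 m/s
The top is descending at 5√14/7 ≈ 2.673 m/s.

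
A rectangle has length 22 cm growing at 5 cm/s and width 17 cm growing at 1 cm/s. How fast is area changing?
107 cm²/s

A = lw
dA/dt = w·dl/dt + l·dw/dt = 17·5 + 22·1 = 107 cm²/s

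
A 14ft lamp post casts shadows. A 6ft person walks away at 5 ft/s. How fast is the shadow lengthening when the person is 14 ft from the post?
15/4 ft/s

By similar triangles: 14/(x+s) = 6/s
Solving: s = 6x/8
ds/dt = 6/8 · dx/dt = 3/4 · 5 = 15/4 ft/s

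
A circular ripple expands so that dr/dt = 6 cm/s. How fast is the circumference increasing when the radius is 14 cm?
12π cm/s

C = 2πr
dC/dt = 2π · dr/dt = 2π · 6 = 12π cm/s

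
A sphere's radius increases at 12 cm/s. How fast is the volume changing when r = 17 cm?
13872π cm³/s

V = (4/3)πr³
dV/dt = dV/dr · dr/dt = 4πr² · 12
At r = 17: dV/dt = 13872π cm³/s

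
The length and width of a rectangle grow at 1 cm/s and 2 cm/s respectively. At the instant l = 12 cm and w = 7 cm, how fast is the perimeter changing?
6 cm/s

P = 2(l + w)
dP/dt = 2(dl/dt + dw/dt) = 2(1 + 2) = 6 cm/s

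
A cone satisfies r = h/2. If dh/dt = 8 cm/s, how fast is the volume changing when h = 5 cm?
50π cm³/s

V = (1/3)π(h/2)²h = πh³/12
dV/dt = πh²/4 · 8
At h = 5: dV/dt = 50π cm³/s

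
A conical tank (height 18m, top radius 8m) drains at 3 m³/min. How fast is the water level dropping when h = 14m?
243/(3136π) ≈ 0.02466 m/min

r/h = 8/18, so r = (4/9)h
V = (1/3)πr²h = (1/3)π((4/9)h)²h = (16/243)πh³
dV/dh = (16/81)πh²
dh/dt = (dV/dt)/(dV/dh) = -3/((16/81)π·14²) = -243/(3136π) m/min
The level is dropping at 243/(3136π) ≈ 0.02466 m/min.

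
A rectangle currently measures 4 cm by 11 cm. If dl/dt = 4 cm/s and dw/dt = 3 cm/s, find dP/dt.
14 cm/s

P = 2(l + w)
dP/dt = 2(dl/dt + dw/dt) = 2(4 + 3) = 14 cm/s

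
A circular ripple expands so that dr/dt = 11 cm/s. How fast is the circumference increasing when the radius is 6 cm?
22π cm/s

C = 2πr
dC/dt = 2π · dr/dt = 2π · 11 = 22π cm/s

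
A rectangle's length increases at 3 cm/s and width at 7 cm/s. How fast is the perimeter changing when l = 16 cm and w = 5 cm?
20 cm/s

P = 2(l + w)
dP/dt = 2(dl/dt + dw/dt) = 2(3 + 7) = 20 cm/s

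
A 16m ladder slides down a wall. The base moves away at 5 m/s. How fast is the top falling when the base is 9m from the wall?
9√7/7 ≈ 3.402 m/s

x² + y² = 16²
2x·dx/dt + 2y·dy/dt = 0
dy/dt = -x/y · dx/dt = -9/(5√7) · 5 = -9√7/7 m/s
The top is descending at 9√7/7 ≈ 3.402 m/s.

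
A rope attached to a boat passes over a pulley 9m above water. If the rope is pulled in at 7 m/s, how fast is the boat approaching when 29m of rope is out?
203√190/380 ≈ 7.364 m/s

rope² = x² + 9²
x = √(29² - 9²) = 2√190
dx/dt = (rope/x) · d(rope)/dt = (29/(2√190)) · (-7) = -203√190/380 m/s
The boat approaches at 203√190/380 ≈ 7.364 m/s.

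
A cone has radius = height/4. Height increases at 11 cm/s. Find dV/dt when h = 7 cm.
539π/16 cm³/s

V = (1/3)π(h/4)²h = πh³/48
dV/dt = πh²/16 · 11
At h = 7: dV/dt = 539π/16 cm³/s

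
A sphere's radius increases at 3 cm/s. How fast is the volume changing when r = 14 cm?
2352π cm³/s

V = (4/3)πr³
dV/dt = dV/dr · dr/dt = 4πr² · 3
At r = 14: dV/dt = 2352π cm³/s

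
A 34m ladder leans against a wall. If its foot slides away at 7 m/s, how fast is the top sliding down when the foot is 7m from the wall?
49√123/369 ≈ 1.473 m/s

x² + y² = 34²
2x·dx/dt + 2y·dy/dt = 0
dy/dt = -x/y · dx/dt = -7/(3√123) · 7 = -49√123/369 m/s
The top is descending at 49√123/369 ≈ 1.473 m/s.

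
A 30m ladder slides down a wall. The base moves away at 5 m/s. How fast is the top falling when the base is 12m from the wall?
10√21/21 ≈ 2.182 m/s

x² + y² = 30²
2x·dx/dt + 2y·dy/dt = 0
dy/dt = -x/y · dx/dt = -12/(6√21) · 5 = -10√21/21 m/s
The top is descending at 10√21/21 ≈ 2.182 m/s.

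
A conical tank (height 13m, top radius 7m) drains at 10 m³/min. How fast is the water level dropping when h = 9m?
1690/(3969π) ≈ 0.1355 m/min

r/h = 7/13, so r = (7/13)h
V = (1/3)πr²h = (1/3)π((7/13)h)²h = (49/507)πh³
dV/dh = (49/169)πh²
dh/dt = (dV/dt)/(dV/dh) = -10/((49/169)π·9²) = -1690/(3969π) m/min
The level is dropping at 1690/(3969π) ≈ 0.1355 m/min.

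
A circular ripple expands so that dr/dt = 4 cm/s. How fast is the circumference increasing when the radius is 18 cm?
8π cm/s

C = 2πr
dC/dt = 2π · dr/dt = 2π · 4 = 8π cm/s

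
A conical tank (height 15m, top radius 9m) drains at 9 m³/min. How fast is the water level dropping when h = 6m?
25/(36π) ≈ 0.221 m/min

r/h = 9/15, so r = (3/5)h
V = (1/3)πr²h = (1/3)π((3/5)h)²h = (3/25)πh³
dV/dh = (9/25)πh²
dh/dt = (dV/dt)/(dV/dh) = -9/((9/25)π·6²) = -25/(36π) m/min
The level is dropping at 25/(36π) ≈ 0.221 m/min.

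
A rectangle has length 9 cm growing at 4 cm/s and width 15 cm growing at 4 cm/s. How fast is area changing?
96 cm²/s

A = lw
dA/dt = w·dl/dt + l·dw/dt = 15·4 + 9·4 = 96 cm²/s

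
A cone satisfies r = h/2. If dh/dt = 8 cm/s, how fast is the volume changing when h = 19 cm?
722π cm³/s

V = (1/3)π(h/2)²h = πh³/12
dV/dt = πh²/4 · 8
At h = 19: dV/dt = 722π cm³/s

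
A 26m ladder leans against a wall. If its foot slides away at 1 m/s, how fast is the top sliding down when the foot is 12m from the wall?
6√133/133 ≈ 0.5203 m/s

x² + y² = 26²
2x·dx/dt + 2y·dy/dt = 0
dy/dt = -x/y · dx/dt = -12/(2√133) · 1 = -6√133/133 m/s
The top is descending at 6√133/133 ≈ 0.5203 m/s.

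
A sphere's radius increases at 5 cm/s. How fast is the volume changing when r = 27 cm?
14580π cm³/s

V = (4/3)πr³
dV/dt = dV/dr · dr/dt = 4πr² · 5
At r = 27: dV/dt = 14580π cm³/s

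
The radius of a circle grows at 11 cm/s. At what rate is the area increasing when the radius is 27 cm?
594π cm²/s

A = πr²
dA/dt = 2πr · dr/dt = 2π(27)(11) = 594π cm²/s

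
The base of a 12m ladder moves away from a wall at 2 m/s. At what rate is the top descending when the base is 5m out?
10√119/119 ≈ 0.9167 m/s

x² + y² = 12²
2x·dx/dt + 2y·dy/dt = 0
dy/dt = -x/y · dx/dt = -5/√119 · 2 = -10√119/119 m/s
The top is descending at 10√119/119 ≈ 0.9167 m/s.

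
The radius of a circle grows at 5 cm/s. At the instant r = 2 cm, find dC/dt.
10π cm/s

C = 2πr
dC/dt = 2π · dr/dt = 2π · 5 = 10π cm/s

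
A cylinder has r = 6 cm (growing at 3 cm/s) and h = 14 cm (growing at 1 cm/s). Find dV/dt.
540π cm³/s

V = πr²h
dV/dt = 2πrh·dr/dt + πr²·dh/dt
= 2π(6)(14)(3) + π(6)²(1)
= 540π cm³/s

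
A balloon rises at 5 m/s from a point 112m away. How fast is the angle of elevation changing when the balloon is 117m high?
0.021347 rad/s

tan(θ) = y/112
sec²(θ) · dθ/dt = (1/112) · dy/dt
dθ/dt = cos²(θ)/112 · 5 = 112/(112² + 117²) · 5
dθ/dt = 0.021347 rad/s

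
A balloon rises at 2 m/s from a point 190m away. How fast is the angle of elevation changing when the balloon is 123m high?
0.007418 rad/s

tan(θ) = y/190
sec²(θ) · dθ/dt = (1/190) · dy/dt
dθ/dt = cos²(θ)/190 · 2 = 190/(190² + 123²) · 2
dθ/dt = 0.007418 rad/s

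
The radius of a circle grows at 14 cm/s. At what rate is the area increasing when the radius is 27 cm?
756π cm²/s

A = πr²
dA/dt = 2πr · dr/dt = 2π(27)(14) = 756π cm²/s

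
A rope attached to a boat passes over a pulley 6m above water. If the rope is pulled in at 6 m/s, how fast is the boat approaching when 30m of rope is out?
5√6/2 ≈ 6.124 m/s

rope² = x² + 6²
x = √(30² - 6²) = 12√6
dx/dt = (rope/x) · d(rope)/dt = (30/(12√6)) · (-6) = -5√6/2 m/s
The boat approaches at 5√6/2 ≈ 6.124 m/s.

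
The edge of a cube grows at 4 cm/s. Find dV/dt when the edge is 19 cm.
4332 cm³/s

V = s³
dV/dt = 3s² · ds/dt = 3·19²·4 = 4332 cm³/s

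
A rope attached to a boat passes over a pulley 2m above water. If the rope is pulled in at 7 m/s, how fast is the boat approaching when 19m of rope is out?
19√357/51 ≈ 7.039 m/s

rope² = x² + 2²
x = √(19² - 2²) = √357
dx/dt = (rope/x) · d(rope)/dt = (19/√357) · (-7) = -19√357/51 m/s
The boat approaches at 19√357/51 ≈ 7.039 m/s.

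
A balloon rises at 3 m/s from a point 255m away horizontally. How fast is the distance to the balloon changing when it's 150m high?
30√389/389 ≈ 1.521 m/s

z² = 255² + y²
z = √(255² + 150²) = 15√389
dz/dt = y/z · dy/dt = 150/(15√389) · 3 = 30√389/389 ≈ 1.521 m/s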